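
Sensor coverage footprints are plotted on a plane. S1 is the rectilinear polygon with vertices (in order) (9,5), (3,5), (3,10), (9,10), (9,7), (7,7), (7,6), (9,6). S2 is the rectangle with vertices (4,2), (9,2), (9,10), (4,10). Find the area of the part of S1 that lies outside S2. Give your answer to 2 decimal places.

|S1| = 28, |S1∩S2| = 23.
|S1 ∖ S2| = |S1| − |S1∩S2| = 28 − 23 = 5.00.

5.00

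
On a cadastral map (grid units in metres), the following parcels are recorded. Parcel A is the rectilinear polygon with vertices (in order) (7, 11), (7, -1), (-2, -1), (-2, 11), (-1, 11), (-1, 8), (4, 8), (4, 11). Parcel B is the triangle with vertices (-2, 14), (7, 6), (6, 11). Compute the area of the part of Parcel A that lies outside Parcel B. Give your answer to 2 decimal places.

|Parcel A| = 93, |Parcel A∩Parcel B| = 8.5.
|Parcel A ∖ Parcel B| = |Parcel A| − |Parcel A∩Parcel B| = 93 − 8.5 = 84.50.

84.50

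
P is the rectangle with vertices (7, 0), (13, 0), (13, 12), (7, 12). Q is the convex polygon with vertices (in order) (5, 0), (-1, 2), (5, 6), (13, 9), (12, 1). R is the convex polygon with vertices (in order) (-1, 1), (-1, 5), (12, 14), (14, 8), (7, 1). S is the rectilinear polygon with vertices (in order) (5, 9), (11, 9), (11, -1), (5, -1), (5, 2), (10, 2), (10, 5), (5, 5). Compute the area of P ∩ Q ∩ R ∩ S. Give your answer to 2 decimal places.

11.00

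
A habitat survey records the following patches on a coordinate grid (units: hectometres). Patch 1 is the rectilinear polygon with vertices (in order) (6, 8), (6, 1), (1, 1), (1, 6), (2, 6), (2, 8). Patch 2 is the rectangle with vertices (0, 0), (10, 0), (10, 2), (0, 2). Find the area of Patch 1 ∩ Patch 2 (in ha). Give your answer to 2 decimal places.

5.00

The intersection is the polygon with vertices (6,1), (1,1), (1,2), (6,2).
By the shoelace formula its area is 5.00.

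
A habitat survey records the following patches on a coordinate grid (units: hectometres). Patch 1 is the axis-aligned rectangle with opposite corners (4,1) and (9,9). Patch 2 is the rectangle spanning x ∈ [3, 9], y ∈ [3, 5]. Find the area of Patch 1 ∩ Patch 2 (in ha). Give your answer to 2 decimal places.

10.00

|Patch 1∩Patch 2|: x∈[4,9], y∈[3,5] → 5·2 = 10.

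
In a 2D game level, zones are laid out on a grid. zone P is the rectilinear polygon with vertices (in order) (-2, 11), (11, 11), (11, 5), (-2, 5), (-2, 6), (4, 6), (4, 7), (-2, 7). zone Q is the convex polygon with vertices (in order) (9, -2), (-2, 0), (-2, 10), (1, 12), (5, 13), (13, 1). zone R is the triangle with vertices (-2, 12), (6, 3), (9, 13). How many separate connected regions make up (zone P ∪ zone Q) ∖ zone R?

(zone P ∪ zone Q) ∖ zone R splits into 2 disjoint pieces (area 0.4571, area 122.6222).

2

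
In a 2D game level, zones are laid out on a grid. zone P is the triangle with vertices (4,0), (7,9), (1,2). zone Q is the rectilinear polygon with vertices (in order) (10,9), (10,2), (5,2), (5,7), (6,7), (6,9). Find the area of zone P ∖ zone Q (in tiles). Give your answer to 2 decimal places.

|zone P| = 16.5, |zone P∩zone Q| = 3.369.
|zone P ∖ zone Q| = |zone P| − |zone P∩zone Q| = 16.5 − 3.369 = 13.13.

13.13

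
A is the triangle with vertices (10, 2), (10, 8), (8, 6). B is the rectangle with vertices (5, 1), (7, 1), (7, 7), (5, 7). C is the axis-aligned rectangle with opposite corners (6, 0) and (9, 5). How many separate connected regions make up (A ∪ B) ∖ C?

2

(A ∪ B) ∖ C splits into 2 disjoint pieces (area 5.75, area 8).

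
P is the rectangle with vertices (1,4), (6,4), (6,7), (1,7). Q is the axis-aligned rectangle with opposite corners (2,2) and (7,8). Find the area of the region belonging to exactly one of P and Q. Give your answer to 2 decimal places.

|P∩Q|: x∈[2,6], y∈[4,7] → 4·3 = 12.
|P △ Q| = |P| + |Q| − 2·|P∩Q| = 15 + 30 − 24 = 21.00.

21.00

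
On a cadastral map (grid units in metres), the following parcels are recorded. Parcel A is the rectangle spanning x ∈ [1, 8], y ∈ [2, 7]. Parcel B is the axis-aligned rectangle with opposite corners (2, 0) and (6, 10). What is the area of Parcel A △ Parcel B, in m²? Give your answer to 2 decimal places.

35.00

|Parcel A∩Parcel B|: x∈[2,6], y∈[2,7] → 4·5 = 20.
|Parcel A △ Parcel B| = |Parcel A| + |Parcel B| − 2·|Parcel A∩Parcel B| = 35 + 40 − 40 = 35.00.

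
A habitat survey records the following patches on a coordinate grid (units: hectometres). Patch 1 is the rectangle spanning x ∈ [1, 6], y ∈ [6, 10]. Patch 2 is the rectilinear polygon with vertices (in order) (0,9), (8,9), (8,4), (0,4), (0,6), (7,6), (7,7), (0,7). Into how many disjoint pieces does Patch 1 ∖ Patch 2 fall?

2

Patch 1 ∖ Patch 2 splits into 2 disjoint pieces (area 5, area 5).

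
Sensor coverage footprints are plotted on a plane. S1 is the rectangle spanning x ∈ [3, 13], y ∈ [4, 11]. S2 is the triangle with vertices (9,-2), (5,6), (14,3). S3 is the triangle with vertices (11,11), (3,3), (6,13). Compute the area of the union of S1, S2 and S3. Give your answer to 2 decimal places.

By inclusion–exclusion:
Individual areas: |S1| = 70, |S2| = 30, |S3| = 28.
|S1∩S2| = 5.
|S1∩S3| = 22.05.
|S2∩S3| = 0.2083.
|S1∩S2∩S3| = 0.2083.
|S1 ∪ S2 ∪ S3| = 128 − 27.2583 + 0.2083 = 100.95.

100.95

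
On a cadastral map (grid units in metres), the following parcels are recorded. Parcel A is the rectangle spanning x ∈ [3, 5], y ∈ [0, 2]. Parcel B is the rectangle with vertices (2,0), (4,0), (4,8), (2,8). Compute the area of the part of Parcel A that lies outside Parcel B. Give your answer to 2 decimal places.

2.00

|Parcel A∩Parcel B|: x∈[3,4], y∈[0,2] → 1·2 = 2.
|Parcel A| = 4.
|Parcel A ∖ Parcel B| = |Parcel A| − |Parcel A∩Parcel B| = 4 − 2 = 2.00.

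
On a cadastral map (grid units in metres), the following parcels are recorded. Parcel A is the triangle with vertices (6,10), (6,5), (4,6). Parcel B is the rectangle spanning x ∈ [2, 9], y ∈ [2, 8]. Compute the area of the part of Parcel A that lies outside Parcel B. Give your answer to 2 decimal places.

|Parcel A| = 5, |Parcel A∩Parcel B| = 4.
|Parcel A ∖ Parcel B| = |Parcel A| − |Parcel A∩Parcel B| = 5 − 4 = 1.00.

1.00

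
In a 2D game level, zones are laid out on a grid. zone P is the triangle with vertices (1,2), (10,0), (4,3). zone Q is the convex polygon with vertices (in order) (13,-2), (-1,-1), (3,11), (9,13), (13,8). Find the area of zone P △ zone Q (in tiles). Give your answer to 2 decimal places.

147.50

|zone P| = 7.5, |zone Q| = 155, |zone P∩zone Q| = 7.5.
|zone P △ zone Q| = |zone P| + |zone Q| − 2·|zone P∩zone Q| = 7.5 + 155 − 15 = 147.50.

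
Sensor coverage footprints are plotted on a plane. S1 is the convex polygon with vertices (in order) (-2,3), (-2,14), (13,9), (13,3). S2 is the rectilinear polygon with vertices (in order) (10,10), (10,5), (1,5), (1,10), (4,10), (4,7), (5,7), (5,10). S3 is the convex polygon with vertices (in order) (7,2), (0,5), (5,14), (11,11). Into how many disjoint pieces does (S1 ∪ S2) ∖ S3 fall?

2

(S1 ∪ S2) ∖ S3 splits into 2 disjoint pieces (area 42.276, area 26.5448).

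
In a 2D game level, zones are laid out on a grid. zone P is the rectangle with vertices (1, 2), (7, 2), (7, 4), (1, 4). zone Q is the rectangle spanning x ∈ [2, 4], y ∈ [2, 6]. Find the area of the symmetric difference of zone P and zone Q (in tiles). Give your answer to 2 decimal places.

12.00

|zone P∩zone Q|: x∈[2,4], y∈[2,4] → 2·2 = 4.
|zone P △ zone Q| = |zone P| + |zone Q| − 2·|zone P∩zone Q| = 12 + 8 − 8 = 12.00.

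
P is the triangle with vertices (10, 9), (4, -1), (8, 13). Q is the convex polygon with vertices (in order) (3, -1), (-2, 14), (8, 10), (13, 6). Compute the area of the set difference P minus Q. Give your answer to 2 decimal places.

|P| = 22, |P∩Q| = 17.1532.
|P ∖ Q| = |P| − |P∩Q| = 22 − 17.1532 = 4.85.

4.85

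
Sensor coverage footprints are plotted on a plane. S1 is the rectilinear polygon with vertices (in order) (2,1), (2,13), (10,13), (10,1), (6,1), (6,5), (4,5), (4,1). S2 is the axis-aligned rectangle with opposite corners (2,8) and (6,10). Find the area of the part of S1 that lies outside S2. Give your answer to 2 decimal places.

80.00

|S1| = 88, |S1∩S2| = 8.
|S1 ∖ S2| = |S1| − |S1∩S2| = 88 − 8 = 80.00.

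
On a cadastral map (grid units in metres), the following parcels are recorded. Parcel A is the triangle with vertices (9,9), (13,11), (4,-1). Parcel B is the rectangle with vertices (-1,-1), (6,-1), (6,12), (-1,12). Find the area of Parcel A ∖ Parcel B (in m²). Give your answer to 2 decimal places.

|Parcel A| = 15, |Parcel A∩Parcel B| = 1.3333.
|Parcel A ∖ Parcel B| = |Parcel A| − |Parcel A∩Parcel B| = 15 − 1.3333 = 13.67.

13.67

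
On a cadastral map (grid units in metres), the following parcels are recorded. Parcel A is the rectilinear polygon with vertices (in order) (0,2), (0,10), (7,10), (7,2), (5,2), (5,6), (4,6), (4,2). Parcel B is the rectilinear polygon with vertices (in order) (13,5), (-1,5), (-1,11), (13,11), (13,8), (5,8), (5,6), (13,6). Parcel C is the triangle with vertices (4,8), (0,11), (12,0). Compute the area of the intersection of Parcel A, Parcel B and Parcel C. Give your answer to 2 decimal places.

2.34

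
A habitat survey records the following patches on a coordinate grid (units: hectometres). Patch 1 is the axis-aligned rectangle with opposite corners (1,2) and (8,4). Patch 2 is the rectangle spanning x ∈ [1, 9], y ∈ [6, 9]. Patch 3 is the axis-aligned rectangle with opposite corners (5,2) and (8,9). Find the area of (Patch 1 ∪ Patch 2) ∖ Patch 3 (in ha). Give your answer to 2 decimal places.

|Patch 1 ∪ Patch 2| = 38.
|(Patch 1 ∪ Patch 2) ∩ Patch 3| = 15.
|(Patch 1 ∪ Patch 2) ∖ Patch 3| = 38 − 15 = 23.00.

23.00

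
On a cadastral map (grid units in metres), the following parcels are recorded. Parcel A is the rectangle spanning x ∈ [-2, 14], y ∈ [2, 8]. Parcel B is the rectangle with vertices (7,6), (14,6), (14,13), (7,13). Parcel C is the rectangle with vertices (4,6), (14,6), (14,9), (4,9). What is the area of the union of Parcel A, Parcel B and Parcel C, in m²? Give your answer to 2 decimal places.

134.00

By inclusion–exclusion:
Individual areas: |Parcel A| = 96, |Parcel B| = 49, |Parcel C| = 30.
|Parcel A∩Parcel B|: x∈[7,14], y∈[6,8] → 7·2 = 14.
|Parcel A∩Parcel C|: x∈[4,14], y∈[6,8] → 10·2 = 20.
|Parcel B∩Parcel C|: x∈[7,14], y∈[6,9] → 7·3 = 21.
|Parcel A∩Parcel B∩Parcel C| = 14.
|Parcel A ∪ Parcel B ∪ Parcel C| = 175 − 55 + 14 = 134.00.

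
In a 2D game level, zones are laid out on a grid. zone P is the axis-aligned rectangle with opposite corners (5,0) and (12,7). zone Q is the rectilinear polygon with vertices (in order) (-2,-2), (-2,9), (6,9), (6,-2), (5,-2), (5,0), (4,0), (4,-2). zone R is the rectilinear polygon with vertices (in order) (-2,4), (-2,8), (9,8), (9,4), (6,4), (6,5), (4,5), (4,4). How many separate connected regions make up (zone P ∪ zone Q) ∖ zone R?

2

(zone P ∪ zone Q) ∖ zone R splits into 2 disjoint pieces (area 81, area 8).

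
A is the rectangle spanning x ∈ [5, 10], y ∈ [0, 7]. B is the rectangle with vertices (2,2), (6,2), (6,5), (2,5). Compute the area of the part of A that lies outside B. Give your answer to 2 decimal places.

32.00

|A∩B|: x∈[5,6], y∈[2,5] → 1·3 = 3.
|A| = 35.
|A ∖ B| = |A| − |A∩B| = 35 − 3 = 32.00.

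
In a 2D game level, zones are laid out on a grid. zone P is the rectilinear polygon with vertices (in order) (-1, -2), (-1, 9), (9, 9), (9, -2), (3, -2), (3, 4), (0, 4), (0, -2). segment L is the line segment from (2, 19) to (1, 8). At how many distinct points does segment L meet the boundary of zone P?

1

The segment meets the boundary at (1.091,9).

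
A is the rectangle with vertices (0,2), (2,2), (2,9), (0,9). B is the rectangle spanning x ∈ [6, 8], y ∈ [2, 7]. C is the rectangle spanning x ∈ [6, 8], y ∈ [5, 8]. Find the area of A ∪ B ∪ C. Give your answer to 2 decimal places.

By inclusion–exclusion:
Individual areas: |A| = 14, |B| = 10, |C| = 6.
|A∩B| = 0 (no overlap).
|A∩C| = 0 (no overlap).
|B∩C|: x∈[6,8], y∈[5,7] → 2·2 = 4.
|A∩B∩C| = 0.
|A ∪ B ∪ C| = 30 − 4 + 0 = 26.00.

26.00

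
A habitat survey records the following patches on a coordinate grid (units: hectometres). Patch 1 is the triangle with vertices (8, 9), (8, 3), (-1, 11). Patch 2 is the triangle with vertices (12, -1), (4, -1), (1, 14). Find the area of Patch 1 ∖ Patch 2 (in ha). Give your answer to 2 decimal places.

|Patch 1| = 27, |Patch 1∩Patch 2| = 15.0813.
|Patch 1 ∖ Patch 2| = |Patch 1| − |Patch 1∩Patch 2| = 27 − 15.0813 = 11.92.

11.92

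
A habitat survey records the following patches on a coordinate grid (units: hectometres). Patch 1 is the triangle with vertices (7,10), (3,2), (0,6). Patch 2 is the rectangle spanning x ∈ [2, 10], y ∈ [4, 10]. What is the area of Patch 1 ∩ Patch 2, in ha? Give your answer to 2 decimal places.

13.86

The intersection is the polygon with vertices (4,4), (2,4), (2,7.143), (7,10).
By the shoelace formula its area is 13.86.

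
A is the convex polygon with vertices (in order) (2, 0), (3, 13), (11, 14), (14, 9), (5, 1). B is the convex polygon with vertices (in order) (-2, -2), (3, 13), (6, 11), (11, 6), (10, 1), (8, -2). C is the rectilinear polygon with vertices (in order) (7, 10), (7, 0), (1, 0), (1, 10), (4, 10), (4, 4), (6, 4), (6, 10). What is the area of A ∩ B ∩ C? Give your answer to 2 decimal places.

28.88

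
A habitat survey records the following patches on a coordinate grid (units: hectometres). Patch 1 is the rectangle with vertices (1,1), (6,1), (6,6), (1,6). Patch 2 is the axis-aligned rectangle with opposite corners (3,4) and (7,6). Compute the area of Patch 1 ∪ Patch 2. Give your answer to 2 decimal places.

By inclusion–exclusion:
Individual areas: |Patch 1| = 25, |Patch 2| = 8.
|Patch 1∩Patch 2|: x∈[3,6], y∈[4,6] → 3·2 = 6.
|Patch 1 ∪ Patch 2| = 33 − 6 = 27.00.

27.00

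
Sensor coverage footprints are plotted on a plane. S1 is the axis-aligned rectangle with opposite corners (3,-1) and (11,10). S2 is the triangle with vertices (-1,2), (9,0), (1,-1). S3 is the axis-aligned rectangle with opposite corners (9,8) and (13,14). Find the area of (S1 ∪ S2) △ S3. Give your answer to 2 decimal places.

|S1 ∪ S2| = 95.15.
|(S1 ∪ S2) ∩ S3| = 4.
|(S1 ∪ S2) △ S3| = 95.15 + 24 − 8 = 111.15.

111.15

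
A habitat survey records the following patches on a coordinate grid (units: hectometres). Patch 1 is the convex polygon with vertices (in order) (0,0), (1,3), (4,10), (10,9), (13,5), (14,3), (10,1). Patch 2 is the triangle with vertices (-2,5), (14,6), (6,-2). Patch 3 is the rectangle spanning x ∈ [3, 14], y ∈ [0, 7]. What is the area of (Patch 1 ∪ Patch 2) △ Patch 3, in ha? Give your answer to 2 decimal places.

|Patch 1 ∪ Patch 2| = 103.2278.
|(Patch 1 ∪ Patch 2) ∩ Patch 3| = 63.6701.
|(Patch 1 ∪ Patch 2) △ Patch 3| = 103.2278 + 77 − 127.3402 = 52.89.

52.89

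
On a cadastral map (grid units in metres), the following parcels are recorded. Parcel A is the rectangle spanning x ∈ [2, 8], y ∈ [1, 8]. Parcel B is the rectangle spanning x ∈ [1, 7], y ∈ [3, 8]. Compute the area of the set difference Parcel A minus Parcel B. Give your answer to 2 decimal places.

|Parcel A∩Parcel B|: x∈[2,7], y∈[3,8] → 5·5 = 25.
|Parcel A| = 42.
|Parcel A ∖ Parcel B| = |Parcel A| − |Parcel A∩Parcel B| = 42 − 25 = 17.00.

17.00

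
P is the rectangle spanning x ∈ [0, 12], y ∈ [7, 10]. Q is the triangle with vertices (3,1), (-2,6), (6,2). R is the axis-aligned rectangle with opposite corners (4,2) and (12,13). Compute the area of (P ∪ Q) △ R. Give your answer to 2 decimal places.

|P ∪ Q| = 46.
|(P ∪ Q) ∩ R| = 25.
|(P ∪ Q) △ R| = 46 + 88 − 50 = 84.00.

84.00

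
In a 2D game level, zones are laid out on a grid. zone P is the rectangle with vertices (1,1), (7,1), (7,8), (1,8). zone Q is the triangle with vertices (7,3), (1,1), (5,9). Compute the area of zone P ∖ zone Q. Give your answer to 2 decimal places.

|zone P| = 42, |zone P∩zone Q| = 19.5833.
|zone P ∖ zone Q| = |zone P| − |zone P∩zone Q| = 42 − 19.5833 = 22.42.

22.42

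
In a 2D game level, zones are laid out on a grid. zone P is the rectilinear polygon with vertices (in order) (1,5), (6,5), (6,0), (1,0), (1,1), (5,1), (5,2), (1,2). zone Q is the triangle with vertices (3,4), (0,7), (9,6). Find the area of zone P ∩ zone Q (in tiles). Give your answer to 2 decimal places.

2.00

The intersection is the polygon with vertices (6,5), (3,4), (2,5).
By the shoelace formula its area is 2.00.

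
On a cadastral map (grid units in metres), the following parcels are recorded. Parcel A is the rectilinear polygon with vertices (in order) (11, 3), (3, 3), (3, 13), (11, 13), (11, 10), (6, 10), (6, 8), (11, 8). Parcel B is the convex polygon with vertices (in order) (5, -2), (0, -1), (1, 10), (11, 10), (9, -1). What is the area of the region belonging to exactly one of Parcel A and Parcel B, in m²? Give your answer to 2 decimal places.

95.18

|Parcel A| = 70, |Parcel B| = 109, |Parcel A∩Parcel B| = 41.9091.
|Parcel A △ Parcel B| = |Parcel A| + |Parcel B| − 2·|Parcel A∩Parcel B| = 70 + 109 − 83.8182 = 95.18.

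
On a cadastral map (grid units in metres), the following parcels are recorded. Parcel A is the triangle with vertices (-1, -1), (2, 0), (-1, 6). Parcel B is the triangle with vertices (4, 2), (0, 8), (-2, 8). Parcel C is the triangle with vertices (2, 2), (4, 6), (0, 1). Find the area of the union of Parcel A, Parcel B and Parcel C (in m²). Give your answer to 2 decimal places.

By inclusion–exclusion:
Individual areas: |Parcel A| = 10.5, |Parcel B| = 6, |Parcel C| = 3.
|Parcel A∩Parcel B| = 0.
|Parcel A∩Parcel C| = 0.4154.
|Parcel B∩Parcel C| = 0.2655.
|Parcel A∩Parcel B∩Parcel C| = 0.
|Parcel A ∪ Parcel B ∪ Parcel C| = 19.5 − 0.6809 + 0 = 18.82.

18.82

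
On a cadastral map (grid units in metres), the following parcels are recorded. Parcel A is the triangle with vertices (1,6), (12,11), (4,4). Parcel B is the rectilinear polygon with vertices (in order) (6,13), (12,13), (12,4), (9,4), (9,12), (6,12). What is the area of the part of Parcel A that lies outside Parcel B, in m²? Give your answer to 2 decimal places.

|Parcel A| = 18.5, |Parcel A∩Parcel B| = 1.892.
|Parcel A ∖ Parcel B| = |Parcel A| − |Parcel A∩Parcel B| = 18.5 − 1.892 = 16.61.

16.61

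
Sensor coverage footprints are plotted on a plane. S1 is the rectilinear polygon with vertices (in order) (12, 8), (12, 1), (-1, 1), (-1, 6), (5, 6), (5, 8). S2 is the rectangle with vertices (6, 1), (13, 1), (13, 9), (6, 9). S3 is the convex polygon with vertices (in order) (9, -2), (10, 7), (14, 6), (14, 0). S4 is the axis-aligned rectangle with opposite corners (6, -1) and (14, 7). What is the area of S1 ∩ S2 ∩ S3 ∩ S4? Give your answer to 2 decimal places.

13.50

The intersection is the polygon with vertices (10,7), (12,6.5), (12,1), (9.333,1).
By the shoelace formula its area is 13.50.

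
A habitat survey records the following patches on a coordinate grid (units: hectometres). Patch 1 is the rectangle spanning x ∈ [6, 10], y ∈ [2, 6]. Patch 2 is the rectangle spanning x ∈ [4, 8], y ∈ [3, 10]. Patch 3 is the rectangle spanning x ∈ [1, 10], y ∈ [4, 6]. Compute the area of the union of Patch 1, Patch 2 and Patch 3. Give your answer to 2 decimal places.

44.00

By inclusion–exclusion:
Individual areas: |Patch 1| = 16, |Patch 2| = 28, |Patch 3| = 18.
|Patch 1∩Patch 2|: x∈[6,8], y∈[3,6] → 2·3 = 6.
|Patch 1∩Patch 3|: x∈[6,10], y∈[4,6] → 4·2 = 8.
|Patch 2∩Patch 3|: x∈[4,8], y∈[4,6] → 4·2 = 8.
|Patch 1∩Patch 2∩Patch 3| = 4.
|Patch 1 ∪ Patch 2 ∪ Patch 3| = 62 − 22 + 4 = 44.00.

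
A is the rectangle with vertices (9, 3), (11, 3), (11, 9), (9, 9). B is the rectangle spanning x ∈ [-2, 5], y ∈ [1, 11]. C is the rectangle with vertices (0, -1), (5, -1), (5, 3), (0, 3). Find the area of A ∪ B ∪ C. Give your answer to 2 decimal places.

92.00

By inclusion–exclusion:
Individual areas: |A| = 12, |B| = 70, |C| = 20.
|A∩B| = 0 (no overlap).
|A∩C| = 0 (no overlap).
|B∩C|: x∈[0,5], y∈[1,3] → 5·2 = 10.
|A∩B∩C| = 0.
|A ∪ B ∪ C| = 102 − 10 + 0 = 92.00.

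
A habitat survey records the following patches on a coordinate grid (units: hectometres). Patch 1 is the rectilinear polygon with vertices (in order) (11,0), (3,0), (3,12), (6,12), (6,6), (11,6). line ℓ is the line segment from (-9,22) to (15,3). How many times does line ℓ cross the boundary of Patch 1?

2

The segment meets the boundary at (6,10.125), (3.632,12).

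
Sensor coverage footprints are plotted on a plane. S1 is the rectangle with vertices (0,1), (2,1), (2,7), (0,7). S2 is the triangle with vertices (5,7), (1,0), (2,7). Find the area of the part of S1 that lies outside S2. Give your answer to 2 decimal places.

9.59

|S1| = 12, |S1∩S2| = 2.4107.
|S1 ∖ S2| = |S1| − |S1∩S2| = 12 − 2.4107 = 9.59.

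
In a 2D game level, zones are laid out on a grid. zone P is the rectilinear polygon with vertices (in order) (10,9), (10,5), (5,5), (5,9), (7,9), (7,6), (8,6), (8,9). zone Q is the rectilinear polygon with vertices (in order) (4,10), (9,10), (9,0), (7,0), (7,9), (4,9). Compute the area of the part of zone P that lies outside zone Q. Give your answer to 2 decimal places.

|zone P| = 17, |zone P∩zone Q| = 5.
|zone P ∖ zone Q| = |zone P| − |zone P∩zone Q| = 17 − 5 = 12.00.

12.00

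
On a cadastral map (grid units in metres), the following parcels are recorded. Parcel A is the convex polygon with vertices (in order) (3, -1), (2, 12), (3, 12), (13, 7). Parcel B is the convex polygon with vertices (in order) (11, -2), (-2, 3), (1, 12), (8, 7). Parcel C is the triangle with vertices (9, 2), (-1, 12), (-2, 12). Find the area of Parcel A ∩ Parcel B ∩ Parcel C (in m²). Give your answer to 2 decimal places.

2.01

The intersection is the polygon with vertices (7.947,2.957), (2.301,8.09), (2.25,8.75), (8,3).
By the shoelace formula its area is 2.01.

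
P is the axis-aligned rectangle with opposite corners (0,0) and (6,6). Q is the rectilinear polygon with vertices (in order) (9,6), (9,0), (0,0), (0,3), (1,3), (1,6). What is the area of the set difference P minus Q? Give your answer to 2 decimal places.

|P| = 36, |P∩Q| = 33.
|P ∖ Q| = |P| − |P∩Q| = 36 − 33 = 3.00.

3.00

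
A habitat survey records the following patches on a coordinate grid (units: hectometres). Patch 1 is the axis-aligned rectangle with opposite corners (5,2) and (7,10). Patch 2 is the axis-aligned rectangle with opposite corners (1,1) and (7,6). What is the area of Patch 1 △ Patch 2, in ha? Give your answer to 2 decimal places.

|Patch 1∩Patch 2|: x∈[5,7], y∈[2,6] → 2·4 = 8.
|Patch 1 △ Patch 2| = |Patch 1| + |Patch 2| − 2·|Patch 1∩Patch 2| = 16 + 30 − 16 = 30.00.

30.00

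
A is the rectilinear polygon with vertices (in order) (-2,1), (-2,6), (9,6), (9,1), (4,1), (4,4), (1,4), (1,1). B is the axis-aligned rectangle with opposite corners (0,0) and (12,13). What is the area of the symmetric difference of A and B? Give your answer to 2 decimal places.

|A| = 46, |B| = 156, |A∩B| = 36.
|A △ B| = |A| + |B| − 2·|A∩B| = 46 + 156 − 72 = 130.00.

130.00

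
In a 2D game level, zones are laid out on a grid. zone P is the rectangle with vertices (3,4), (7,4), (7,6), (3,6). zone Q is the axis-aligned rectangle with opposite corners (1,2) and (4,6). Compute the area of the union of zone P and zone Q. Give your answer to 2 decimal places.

By inclusion–exclusion:
Individual areas: |zone P| = 8, |zone Q| = 12.
|zone P∩zone Q|: x∈[3,4], y∈[4,6] → 1·2 = 2.
|zone P ∪ zone Q| = 20 − 2 = 18.00.

18.00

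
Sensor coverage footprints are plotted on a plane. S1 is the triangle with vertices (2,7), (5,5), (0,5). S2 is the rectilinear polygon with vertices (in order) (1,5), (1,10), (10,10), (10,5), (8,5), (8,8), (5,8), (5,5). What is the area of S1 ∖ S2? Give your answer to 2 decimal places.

|S1| = 5, |S1∩S2| = 4.5.
|S1 ∖ S2| = |S1| − |S1∩S2| = 5 − 4.5 = 0.50.

0.50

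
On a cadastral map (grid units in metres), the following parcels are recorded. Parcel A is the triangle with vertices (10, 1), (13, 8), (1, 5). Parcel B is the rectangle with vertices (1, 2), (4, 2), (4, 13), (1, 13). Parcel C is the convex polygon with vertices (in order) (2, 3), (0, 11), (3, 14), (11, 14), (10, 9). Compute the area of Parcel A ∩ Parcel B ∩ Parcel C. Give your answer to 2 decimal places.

2.74

The intersection is the polygon with vertices (4,4.5), (3.302,3.977), (1.562,4.75), (1.471,5.118), (4,5.75).
By the shoelace formula its area is 2.74.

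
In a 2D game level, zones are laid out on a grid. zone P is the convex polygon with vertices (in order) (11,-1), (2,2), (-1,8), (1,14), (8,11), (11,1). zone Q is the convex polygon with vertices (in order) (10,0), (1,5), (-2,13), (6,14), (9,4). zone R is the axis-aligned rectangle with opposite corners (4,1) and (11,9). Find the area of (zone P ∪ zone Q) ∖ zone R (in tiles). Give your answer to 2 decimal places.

72.19

|zone P ∪ zone Q| = 118.4212.
|(zone P ∪ zone Q) ∩ zone R| = 46.2333.
|(zone P ∪ zone Q) ∖ zone R| = 118.4212 − 46.2333 = 72.19.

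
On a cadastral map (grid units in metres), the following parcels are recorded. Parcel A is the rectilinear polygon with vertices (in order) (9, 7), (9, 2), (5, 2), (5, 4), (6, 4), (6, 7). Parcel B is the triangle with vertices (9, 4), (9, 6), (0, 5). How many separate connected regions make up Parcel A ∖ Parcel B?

2

Parcel A ∖ Parcel B splits into 2 disjoint pieces (area 3.5, area 8.5).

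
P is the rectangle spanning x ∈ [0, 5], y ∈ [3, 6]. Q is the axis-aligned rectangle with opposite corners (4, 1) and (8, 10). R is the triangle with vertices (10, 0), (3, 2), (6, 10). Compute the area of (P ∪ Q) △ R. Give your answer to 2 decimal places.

|P ∪ Q| = 48.
|(P ∪ Q) ∩ R| = 25.2946.
|(P ∪ Q) △ R| = 48 + 31 − 50.5893 = 28.41.

28.41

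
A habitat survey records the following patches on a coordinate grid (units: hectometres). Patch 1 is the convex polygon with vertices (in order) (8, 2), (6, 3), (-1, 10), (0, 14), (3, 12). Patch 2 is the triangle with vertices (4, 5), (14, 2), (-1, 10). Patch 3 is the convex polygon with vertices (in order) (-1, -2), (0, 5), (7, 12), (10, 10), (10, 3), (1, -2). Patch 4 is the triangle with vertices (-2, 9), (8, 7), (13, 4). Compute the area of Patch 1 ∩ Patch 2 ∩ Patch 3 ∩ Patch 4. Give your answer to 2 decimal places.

0.87

The intersection is the polygon with vertices (2.913,7.913), (5.667,6.444), (2.5,7.5).
By the shoelace formula its area is 0.87.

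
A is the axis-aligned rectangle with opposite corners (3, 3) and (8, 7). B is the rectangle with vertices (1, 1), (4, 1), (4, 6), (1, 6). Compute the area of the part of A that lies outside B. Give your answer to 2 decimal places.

17.00

|A∩B|: x∈[3,4], y∈[3,6] → 1·3 = 3.
|A| = 20.
|A ∖ B| = |A| − |A∩B| = 20 − 3 = 17.00.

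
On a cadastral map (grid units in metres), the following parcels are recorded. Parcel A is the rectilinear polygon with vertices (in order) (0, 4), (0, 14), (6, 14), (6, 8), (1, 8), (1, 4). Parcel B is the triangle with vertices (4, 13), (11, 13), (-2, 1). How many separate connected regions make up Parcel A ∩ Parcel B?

2

Parcel A ∩ Parcel B splits into 2 disjoint pieces (area 2, area 16.1699).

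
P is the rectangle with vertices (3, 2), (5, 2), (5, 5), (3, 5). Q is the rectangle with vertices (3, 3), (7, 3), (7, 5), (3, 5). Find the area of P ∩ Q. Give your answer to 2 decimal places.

|P∩Q|: x∈[3,5], y∈[3,5] → 2·2 = 4.

4.00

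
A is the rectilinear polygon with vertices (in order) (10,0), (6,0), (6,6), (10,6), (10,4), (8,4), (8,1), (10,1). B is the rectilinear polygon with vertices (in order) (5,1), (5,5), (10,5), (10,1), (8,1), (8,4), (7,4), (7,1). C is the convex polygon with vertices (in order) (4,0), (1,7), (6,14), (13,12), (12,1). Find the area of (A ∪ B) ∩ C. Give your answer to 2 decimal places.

|A ∪ B| = 28.
|(A ∪ B) ∩ C| = 26.00.

26.00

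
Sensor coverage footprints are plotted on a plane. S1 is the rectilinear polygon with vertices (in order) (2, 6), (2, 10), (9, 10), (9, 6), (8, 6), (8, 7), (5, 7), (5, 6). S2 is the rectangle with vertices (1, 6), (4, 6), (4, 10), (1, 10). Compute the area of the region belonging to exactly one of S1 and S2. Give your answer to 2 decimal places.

|S1| = 25, |S2| = 12, |S1∩S2| = 8.
|S1 △ S2| = |S1| + |S2| − 2·|S1∩S2| = 25 + 12 − 16 = 21.00.

21.00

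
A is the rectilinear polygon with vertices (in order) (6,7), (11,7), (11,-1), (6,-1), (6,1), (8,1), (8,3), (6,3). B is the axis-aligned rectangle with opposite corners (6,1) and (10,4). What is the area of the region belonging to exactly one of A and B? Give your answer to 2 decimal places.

32.00

|A| = 36, |B| = 12, |A∩B| = 8.
|A △ B| = |A| + |B| − 2·|A∩B| = 36 + 12 − 16 = 32.00.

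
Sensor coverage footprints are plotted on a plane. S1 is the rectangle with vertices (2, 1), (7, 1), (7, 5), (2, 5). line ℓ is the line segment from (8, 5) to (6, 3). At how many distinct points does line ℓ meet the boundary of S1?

The segment meets the boundary at (7,4).

1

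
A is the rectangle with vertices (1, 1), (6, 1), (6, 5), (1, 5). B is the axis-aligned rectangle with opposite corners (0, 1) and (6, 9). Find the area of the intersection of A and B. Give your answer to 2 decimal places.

20.00

|A∩B|: x∈[1,6], y∈[1,5] → 5·4 = 20.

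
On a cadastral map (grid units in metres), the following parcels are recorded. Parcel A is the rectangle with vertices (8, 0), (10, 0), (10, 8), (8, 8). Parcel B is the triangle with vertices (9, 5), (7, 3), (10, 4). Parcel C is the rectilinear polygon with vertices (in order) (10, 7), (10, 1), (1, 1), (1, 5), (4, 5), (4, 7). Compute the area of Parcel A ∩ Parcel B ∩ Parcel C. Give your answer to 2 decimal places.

1.67

The intersection is the polygon with vertices (9,5), (10,4), (8,3.333), (8,4).
By the shoelace formula its area is 1.67.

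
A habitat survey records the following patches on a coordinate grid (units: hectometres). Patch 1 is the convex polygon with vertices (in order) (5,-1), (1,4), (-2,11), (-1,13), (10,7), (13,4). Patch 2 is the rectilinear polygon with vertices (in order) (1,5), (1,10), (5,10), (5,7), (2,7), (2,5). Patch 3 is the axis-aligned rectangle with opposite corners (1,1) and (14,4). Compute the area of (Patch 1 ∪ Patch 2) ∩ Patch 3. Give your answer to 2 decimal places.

25.20

The region (Patch 1 ∪ Patch 2) ∩ Patch 3 is the polygon with vertices (8.2,1), (3.4,1), (1,4), (13,4).
By the shoelace formula its area is 25.20.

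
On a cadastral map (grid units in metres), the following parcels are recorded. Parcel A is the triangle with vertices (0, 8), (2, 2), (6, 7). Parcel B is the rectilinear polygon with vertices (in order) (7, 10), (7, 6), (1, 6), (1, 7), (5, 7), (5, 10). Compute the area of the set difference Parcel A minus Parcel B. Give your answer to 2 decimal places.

|Parcel A| = 17, |Parcel A∩Parcel B| = 4.6833.
|Parcel A ∖ Parcel B| = |Parcel A| − |Parcel A∩Parcel B| = 17 − 4.6833 = 12.32.

12.32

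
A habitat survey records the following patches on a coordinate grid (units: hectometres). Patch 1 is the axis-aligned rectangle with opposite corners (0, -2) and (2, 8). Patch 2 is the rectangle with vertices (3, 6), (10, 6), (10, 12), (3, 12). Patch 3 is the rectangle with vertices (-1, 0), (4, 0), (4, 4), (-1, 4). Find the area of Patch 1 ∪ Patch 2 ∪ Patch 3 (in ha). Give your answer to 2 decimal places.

74.00

By inclusion–exclusion:
Individual areas: |Patch 1| = 20, |Patch 2| = 42, |Patch 3| = 20.
|Patch 1∩Patch 2| = 0 (no overlap).
|Patch 1∩Patch 3|: x∈[0,2], y∈[0,4] → 2·4 = 8.
|Patch 2∩Patch 3| = 0 (no overlap).
|Patch 1∩Patch 2∩Patch 3| = 0.
|Patch 1 ∪ Patch 2 ∪ Patch 3| = 82 − 8 + 0 = 74.00.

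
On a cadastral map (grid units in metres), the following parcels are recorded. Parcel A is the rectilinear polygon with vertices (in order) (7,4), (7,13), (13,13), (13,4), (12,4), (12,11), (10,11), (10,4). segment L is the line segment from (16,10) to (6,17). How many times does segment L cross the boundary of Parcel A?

2

The segment meets the boundary at (11.714,13), (13,12.1).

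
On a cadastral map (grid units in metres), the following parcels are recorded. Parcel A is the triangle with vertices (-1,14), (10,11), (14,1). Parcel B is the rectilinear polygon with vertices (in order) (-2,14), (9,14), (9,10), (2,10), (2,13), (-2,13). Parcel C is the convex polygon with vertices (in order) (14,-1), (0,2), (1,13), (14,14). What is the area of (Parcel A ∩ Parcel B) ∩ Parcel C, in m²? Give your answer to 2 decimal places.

The region (Parcel A ∩ Parcel B) ∩ Parcel C is the polygon with vertices (9,10), (3.615,10), (2,11.4), (2,13), (1,13), (2.3,13.1), (9,11.273).
By the shoelace formula its area is 14.48.

14.48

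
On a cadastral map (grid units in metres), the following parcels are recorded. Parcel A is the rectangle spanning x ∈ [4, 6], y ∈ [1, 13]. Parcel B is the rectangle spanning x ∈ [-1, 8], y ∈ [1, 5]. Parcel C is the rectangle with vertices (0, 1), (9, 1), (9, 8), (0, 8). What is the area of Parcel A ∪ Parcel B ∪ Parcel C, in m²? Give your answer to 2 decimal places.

77.00

By inclusion–exclusion:
Individual areas: |Parcel A| = 24, |Parcel B| = 36, |Parcel C| = 63.
|Parcel A∩Parcel B|: x∈[4,6], y∈[1,5] → 2·4 = 8.
|Parcel A∩Parcel C|: x∈[4,6], y∈[1,8] → 2·7 = 14.
|Parcel B∩Parcel C|: x∈[0,8], y∈[1,5] → 8·4 = 32.
|Parcel A∩Parcel B∩Parcel C| = 8.
|Parcel A ∪ Parcel B ∪ Parcel C| = 123 − 54 + 8 = 77.00.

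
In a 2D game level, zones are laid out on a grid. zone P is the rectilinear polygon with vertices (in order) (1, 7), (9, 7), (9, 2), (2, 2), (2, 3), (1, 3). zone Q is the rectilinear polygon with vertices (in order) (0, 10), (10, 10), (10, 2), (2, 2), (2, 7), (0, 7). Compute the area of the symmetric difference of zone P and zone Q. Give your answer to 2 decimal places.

|zone P| = 39, |zone Q| = 70, |zone P∩zone Q| = 35.
|zone P △ zone Q| = |zone P| + |zone Q| − 2·|zone P∩zone Q| = 39 + 70 − 70 = 39.00.

39.00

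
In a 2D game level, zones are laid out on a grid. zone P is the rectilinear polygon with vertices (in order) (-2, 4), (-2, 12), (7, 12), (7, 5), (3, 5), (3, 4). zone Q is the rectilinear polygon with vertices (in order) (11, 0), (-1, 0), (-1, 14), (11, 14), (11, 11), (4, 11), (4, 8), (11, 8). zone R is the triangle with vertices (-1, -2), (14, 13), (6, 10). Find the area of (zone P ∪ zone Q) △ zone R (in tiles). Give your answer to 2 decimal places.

152.75

|zone P ∪ zone Q| = 164.
|(zone P ∪ zone Q) ∩ zone R| = 24.375.
|(zone P ∪ zone Q) △ zone R| = 164 + 37.5 − 48.75 = 152.75.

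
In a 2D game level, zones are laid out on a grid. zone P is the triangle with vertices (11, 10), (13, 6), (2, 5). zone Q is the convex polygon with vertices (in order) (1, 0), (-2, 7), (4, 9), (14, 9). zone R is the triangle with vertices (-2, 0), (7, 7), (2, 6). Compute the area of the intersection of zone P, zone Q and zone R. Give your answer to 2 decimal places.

The intersection is the polygon with vertices (2,5), (4.812,6.562), (7,7), (4.75,5.25).
By the shoelace formula its area is 3.22.

3.22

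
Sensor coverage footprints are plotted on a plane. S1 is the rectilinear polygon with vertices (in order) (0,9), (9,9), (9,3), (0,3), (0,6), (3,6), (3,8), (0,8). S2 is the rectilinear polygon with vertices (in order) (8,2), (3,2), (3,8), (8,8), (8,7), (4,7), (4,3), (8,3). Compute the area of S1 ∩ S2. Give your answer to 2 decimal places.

9.00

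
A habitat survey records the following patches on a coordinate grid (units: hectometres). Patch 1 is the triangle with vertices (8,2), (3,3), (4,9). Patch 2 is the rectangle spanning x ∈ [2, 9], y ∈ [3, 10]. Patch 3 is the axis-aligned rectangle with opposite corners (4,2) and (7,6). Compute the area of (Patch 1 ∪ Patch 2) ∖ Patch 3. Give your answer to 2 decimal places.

40.71

|Patch 1 ∪ Patch 2| = 51.2143.
|(Patch 1 ∪ Patch 2) ∩ Patch 3| = 10.5.
|(Patch 1 ∪ Patch 2) ∖ Patch 3| = 51.2143 − 10.5 = 40.71.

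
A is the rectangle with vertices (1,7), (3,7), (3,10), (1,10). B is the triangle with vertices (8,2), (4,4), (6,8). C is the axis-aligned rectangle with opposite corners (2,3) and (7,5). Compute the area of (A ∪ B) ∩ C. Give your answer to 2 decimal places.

4.75

The region (A ∪ B) ∩ C is the polygon with vertices (4,4), (4.5,5), (7,5), (7,3), (6,3).
By the shoelace formula its area is 4.75.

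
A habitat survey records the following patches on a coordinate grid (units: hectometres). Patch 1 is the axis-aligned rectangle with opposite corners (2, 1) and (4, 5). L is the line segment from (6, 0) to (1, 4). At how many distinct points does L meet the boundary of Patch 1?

The segment meets the boundary at (2,3.2), (4,1.6).

2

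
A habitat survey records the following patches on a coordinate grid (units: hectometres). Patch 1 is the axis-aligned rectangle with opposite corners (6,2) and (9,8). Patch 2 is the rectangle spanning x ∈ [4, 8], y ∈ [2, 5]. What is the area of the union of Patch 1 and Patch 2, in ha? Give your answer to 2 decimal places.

24.00

By inclusion–exclusion:
Individual areas: |Patch 1| = 18, |Patch 2| = 12.
|Patch 1∩Patch 2|: x∈[6,8], y∈[2,5] → 2·3 = 6.
|Patch 1 ∪ Patch 2| = 30 − 6 = 24.00.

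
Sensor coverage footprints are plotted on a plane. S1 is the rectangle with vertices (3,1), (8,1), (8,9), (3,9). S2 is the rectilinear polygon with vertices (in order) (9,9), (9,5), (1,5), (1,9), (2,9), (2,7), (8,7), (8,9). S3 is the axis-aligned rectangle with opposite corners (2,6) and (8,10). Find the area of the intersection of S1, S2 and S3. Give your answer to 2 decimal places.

5.00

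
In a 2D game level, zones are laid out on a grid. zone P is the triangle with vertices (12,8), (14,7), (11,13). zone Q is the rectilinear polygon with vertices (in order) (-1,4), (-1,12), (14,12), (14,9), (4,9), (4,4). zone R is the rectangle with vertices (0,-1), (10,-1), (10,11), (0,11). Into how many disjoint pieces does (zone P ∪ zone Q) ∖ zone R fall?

1

(zone P ∪ zone Q) ∖ zone R is a single connected region.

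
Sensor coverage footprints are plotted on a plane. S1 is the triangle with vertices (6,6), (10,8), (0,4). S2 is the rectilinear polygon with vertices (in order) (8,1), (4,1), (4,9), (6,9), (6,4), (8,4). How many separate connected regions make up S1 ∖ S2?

2

S1 ∖ S2 splits into 2 disjoint pieces (area 0.8, area 0.5333).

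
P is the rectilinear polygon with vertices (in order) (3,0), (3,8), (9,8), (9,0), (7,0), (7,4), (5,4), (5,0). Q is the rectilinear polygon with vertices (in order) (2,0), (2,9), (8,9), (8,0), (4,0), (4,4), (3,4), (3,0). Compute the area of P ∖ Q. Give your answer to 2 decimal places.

12.00

|P| = 40, |P∩Q| = 28.
|P ∖ Q| = |P| − |P∩Q| = 40 − 28 = 12.00.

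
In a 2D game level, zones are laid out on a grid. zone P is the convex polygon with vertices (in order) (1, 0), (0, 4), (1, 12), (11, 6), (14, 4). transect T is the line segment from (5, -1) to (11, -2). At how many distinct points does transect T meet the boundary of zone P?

The segment lies entirely outside zone P and never meets its boundary.

0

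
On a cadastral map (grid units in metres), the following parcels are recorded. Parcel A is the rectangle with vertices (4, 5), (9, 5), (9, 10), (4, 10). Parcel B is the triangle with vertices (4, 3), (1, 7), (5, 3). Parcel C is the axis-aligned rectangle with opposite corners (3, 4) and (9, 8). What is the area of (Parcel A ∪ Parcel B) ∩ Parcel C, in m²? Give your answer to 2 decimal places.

|Parcel A ∪ Parcel B| = 27.
|(Parcel A ∪ Parcel B) ∩ Parcel C| = 15.46.

15.46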